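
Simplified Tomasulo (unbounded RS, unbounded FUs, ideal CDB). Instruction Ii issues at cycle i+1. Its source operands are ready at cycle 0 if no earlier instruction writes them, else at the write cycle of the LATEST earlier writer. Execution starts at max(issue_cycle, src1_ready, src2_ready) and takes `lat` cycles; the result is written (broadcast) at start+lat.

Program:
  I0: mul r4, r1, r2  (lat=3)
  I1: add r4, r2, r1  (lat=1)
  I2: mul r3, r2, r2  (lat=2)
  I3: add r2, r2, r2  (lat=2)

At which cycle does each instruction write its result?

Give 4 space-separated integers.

I0 mul r4: issue@1 deps=(None,None) exec_start@1 write@4
I1 add r4: issue@2 deps=(None,None) exec_start@2 write@3
I2 mul r3: issue@3 deps=(None,None) exec_start@3 write@5
I3 add r2: issue@4 deps=(None,None) exec_start@4 write@6

Answer: 4 3 5 6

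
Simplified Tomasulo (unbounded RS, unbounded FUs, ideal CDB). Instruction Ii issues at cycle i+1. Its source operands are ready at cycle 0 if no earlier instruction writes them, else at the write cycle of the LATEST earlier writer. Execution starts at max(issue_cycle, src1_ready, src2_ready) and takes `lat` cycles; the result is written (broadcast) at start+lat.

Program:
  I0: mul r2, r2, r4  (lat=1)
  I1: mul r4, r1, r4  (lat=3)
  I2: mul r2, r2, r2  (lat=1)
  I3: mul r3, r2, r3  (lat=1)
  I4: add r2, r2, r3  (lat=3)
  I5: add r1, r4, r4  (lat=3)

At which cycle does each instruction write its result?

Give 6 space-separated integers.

Answer: 2 5 4 5 8 9

Derivation:
I0 mul r2: issue@1 deps=(None,None) exec_start@1 write@2
I1 mul r4: issue@2 deps=(None,None) exec_start@2 write@5
I2 mul r2: issue@3 deps=(0,0) exec_start@3 write@4
I3 mul r3: issue@4 deps=(2,None) exec_start@4 write@5
I4 add r2: issue@5 deps=(2,3) exec_start@5 write@8
I5 add r1: issue@6 deps=(1,1) exec_start@6 write@9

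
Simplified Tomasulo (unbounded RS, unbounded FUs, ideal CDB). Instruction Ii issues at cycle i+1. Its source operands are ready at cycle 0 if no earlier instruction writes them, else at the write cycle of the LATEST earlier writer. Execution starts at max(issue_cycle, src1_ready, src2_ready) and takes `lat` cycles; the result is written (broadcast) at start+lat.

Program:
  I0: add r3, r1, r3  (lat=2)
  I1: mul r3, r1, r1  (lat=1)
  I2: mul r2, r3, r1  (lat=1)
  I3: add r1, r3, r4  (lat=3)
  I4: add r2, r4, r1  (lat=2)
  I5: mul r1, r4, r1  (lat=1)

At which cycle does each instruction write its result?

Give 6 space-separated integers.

Answer: 3 3 4 7 9 8

Derivation:
I0 add r3: issue@1 deps=(None,None) exec_start@1 write@3
I1 mul r3: issue@2 deps=(None,None) exec_start@2 write@3
I2 mul r2: issue@3 deps=(1,None) exec_start@3 write@4
I3 add r1: issue@4 deps=(1,None) exec_start@4 write@7
I4 add r2: issue@5 deps=(None,3) exec_start@7 write@9
I5 mul r1: issue@6 deps=(None,3) exec_start@7 write@8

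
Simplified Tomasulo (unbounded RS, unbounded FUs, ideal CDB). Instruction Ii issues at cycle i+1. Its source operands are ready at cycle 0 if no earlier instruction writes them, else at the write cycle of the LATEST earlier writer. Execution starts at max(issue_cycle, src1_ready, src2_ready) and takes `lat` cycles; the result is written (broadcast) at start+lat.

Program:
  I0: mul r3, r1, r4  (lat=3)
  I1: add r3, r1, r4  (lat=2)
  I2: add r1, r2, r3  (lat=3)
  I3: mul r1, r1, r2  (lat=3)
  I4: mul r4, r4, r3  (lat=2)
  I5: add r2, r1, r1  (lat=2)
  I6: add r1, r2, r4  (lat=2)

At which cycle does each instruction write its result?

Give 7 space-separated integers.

Answer: 4 4 7 10 7 12 14

Derivation:
I0 mul r3: issue@1 deps=(None,None) exec_start@1 write@4
I1 add r3: issue@2 deps=(None,None) exec_start@2 write@4
I2 add r1: issue@3 deps=(None,1) exec_start@4 write@7
I3 mul r1: issue@4 deps=(2,None) exec_start@7 write@10
I4 mul r4: issue@5 deps=(None,1) exec_start@5 write@7
I5 add r2: issue@6 deps=(3,3) exec_start@10 write@12
I6 add r1: issue@7 deps=(5,4) exec_start@12 write@14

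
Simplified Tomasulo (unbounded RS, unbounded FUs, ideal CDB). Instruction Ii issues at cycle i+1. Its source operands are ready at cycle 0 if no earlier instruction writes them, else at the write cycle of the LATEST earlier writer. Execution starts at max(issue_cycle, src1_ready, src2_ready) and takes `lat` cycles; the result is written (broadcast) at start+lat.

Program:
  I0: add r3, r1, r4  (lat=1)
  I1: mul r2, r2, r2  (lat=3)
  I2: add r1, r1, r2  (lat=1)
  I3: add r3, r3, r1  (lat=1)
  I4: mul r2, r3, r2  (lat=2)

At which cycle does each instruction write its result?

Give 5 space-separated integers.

I0 add r3: issue@1 deps=(None,None) exec_start@1 write@2
I1 mul r2: issue@2 deps=(None,None) exec_start@2 write@5
I2 add r1: issue@3 deps=(None,1) exec_start@5 write@6
I3 add r3: issue@4 deps=(0,2) exec_start@6 write@7
I4 mul r2: issue@5 deps=(3,1) exec_start@7 write@9

Answer: 2 5 6 7 9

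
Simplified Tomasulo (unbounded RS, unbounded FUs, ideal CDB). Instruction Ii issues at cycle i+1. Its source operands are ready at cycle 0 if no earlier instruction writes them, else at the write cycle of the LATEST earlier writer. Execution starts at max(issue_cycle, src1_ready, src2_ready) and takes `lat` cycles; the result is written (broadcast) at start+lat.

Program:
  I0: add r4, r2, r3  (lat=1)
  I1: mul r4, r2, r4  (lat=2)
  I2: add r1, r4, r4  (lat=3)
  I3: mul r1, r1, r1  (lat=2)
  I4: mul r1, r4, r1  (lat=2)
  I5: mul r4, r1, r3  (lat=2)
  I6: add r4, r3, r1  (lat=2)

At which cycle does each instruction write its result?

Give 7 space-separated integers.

Answer: 2 4 7 9 11 13 13

Derivation:
I0 add r4: issue@1 deps=(None,None) exec_start@1 write@2
I1 mul r4: issue@2 deps=(None,0) exec_start@2 write@4
I2 add r1: issue@3 deps=(1,1) exec_start@4 write@7
I3 mul r1: issue@4 deps=(2,2) exec_start@7 write@9
I4 mul r1: issue@5 deps=(1,3) exec_start@9 write@11
I5 mul r4: issue@6 deps=(4,None) exec_start@11 write@13
I6 add r4: issue@7 deps=(None,4) exec_start@11 write@13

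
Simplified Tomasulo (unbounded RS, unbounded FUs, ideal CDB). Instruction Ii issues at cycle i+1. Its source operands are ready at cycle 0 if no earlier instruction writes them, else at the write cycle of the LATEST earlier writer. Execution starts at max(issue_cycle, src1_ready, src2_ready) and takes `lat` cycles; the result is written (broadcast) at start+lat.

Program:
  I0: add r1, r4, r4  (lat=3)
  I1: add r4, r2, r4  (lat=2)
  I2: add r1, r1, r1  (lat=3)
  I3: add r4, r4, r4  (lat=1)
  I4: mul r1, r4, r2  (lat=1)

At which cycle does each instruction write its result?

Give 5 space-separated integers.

I0 add r1: issue@1 deps=(None,None) exec_start@1 write@4
I1 add r4: issue@2 deps=(None,None) exec_start@2 write@4
I2 add r1: issue@3 deps=(0,0) exec_start@4 write@7
I3 add r4: issue@4 deps=(1,1) exec_start@4 write@5
I4 mul r1: issue@5 deps=(3,None) exec_start@5 write@6

Answer: 4 4 7 5 6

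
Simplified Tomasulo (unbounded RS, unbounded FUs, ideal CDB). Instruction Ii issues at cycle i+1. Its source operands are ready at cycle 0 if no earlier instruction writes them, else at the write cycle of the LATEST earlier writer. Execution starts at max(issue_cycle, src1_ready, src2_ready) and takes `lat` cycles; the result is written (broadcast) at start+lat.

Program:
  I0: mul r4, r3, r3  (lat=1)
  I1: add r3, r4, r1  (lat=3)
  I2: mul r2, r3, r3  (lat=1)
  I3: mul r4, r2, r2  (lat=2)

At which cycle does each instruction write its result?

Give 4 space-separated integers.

Answer: 2 5 6 8

Derivation:
I0 mul r4: issue@1 deps=(None,None) exec_start@1 write@2
I1 add r3: issue@2 deps=(0,None) exec_start@2 write@5
I2 mul r2: issue@3 deps=(1,1) exec_start@5 write@6
I3 mul r4: issue@4 deps=(2,2) exec_start@6 write@8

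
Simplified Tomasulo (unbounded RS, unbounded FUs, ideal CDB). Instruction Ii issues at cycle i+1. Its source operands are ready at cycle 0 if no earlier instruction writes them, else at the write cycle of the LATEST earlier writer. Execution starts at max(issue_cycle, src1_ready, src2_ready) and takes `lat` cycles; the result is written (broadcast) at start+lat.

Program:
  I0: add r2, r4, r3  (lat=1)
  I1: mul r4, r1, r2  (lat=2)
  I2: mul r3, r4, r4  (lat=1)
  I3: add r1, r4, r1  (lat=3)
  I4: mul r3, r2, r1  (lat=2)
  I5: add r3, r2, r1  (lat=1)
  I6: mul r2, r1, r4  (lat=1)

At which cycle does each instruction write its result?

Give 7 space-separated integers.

I0 add r2: issue@1 deps=(None,None) exec_start@1 write@2
I1 mul r4: issue@2 deps=(None,0) exec_start@2 write@4
I2 mul r3: issue@3 deps=(1,1) exec_start@4 write@5
I3 add r1: issue@4 deps=(1,None) exec_start@4 write@7
I4 mul r3: issue@5 deps=(0,3) exec_start@7 write@9
I5 add r3: issue@6 deps=(0,3) exec_start@7 write@8
I6 mul r2: issue@7 deps=(3,1) exec_start@7 write@8

Answer: 2 4 5 7 9 8 8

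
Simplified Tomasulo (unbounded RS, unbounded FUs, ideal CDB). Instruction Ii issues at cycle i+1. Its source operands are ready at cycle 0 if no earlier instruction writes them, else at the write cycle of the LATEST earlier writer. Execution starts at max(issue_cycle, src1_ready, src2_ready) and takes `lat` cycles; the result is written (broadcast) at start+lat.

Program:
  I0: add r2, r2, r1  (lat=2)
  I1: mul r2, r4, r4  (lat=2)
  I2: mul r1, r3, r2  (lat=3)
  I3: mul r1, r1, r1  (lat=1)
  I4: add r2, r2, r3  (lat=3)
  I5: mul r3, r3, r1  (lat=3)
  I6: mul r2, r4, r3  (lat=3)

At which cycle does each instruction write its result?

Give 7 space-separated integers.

Answer: 3 4 7 8 8 11 14

Derivation:
I0 add r2: issue@1 deps=(None,None) exec_start@1 write@3
I1 mul r2: issue@2 deps=(None,None) exec_start@2 write@4
I2 mul r1: issue@3 deps=(None,1) exec_start@4 write@7
I3 mul r1: issue@4 deps=(2,2) exec_start@7 write@8
I4 add r2: issue@5 deps=(1,None) exec_start@5 write@8
I5 mul r3: issue@6 deps=(None,3) exec_start@8 write@11
I6 mul r2: issue@7 deps=(None,5) exec_start@11 write@14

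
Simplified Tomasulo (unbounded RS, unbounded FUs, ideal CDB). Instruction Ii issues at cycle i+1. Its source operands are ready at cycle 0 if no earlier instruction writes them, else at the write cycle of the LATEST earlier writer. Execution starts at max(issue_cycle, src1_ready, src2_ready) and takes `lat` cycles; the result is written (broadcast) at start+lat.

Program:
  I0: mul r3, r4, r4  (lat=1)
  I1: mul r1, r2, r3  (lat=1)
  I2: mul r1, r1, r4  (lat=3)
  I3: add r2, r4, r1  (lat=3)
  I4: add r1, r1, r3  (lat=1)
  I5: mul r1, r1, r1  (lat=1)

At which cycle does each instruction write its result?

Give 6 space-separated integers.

Answer: 2 3 6 9 7 8

Derivation:
I0 mul r3: issue@1 deps=(None,None) exec_start@1 write@2
I1 mul r1: issue@2 deps=(None,0) exec_start@2 write@3
I2 mul r1: issue@3 deps=(1,None) exec_start@3 write@6
I3 add r2: issue@4 deps=(None,2) exec_start@6 write@9
I4 add r1: issue@5 deps=(2,0) exec_start@6 write@7
I5 mul r1: issue@6 deps=(4,4) exec_start@7 write@8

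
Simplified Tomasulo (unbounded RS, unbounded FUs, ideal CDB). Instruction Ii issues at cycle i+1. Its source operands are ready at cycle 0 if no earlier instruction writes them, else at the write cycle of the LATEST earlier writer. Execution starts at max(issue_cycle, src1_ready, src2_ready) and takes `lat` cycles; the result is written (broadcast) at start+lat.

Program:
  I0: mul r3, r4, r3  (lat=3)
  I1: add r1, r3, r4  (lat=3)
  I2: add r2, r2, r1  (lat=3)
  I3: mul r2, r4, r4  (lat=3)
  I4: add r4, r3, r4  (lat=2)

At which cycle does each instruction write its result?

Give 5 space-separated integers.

Answer: 4 7 10 7 7

Derivation:
I0 mul r3: issue@1 deps=(None,None) exec_start@1 write@4
I1 add r1: issue@2 deps=(0,None) exec_start@4 write@7
I2 add r2: issue@3 deps=(None,1) exec_start@7 write@10
I3 mul r2: issue@4 deps=(None,None) exec_start@4 write@7
I4 add r4: issue@5 deps=(0,None) exec_start@5 write@7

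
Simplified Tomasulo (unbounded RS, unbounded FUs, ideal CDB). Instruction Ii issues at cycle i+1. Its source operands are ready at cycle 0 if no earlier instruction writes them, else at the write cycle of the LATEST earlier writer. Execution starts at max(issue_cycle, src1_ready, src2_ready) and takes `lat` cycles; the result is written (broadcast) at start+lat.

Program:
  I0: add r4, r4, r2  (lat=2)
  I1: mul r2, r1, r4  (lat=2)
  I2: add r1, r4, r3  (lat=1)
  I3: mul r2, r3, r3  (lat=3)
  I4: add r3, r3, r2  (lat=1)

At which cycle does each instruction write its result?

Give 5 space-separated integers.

I0 add r4: issue@1 deps=(None,None) exec_start@1 write@3
I1 mul r2: issue@2 deps=(None,0) exec_start@3 write@5
I2 add r1: issue@3 deps=(0,None) exec_start@3 write@4
I3 mul r2: issue@4 deps=(None,None) exec_start@4 write@7
I4 add r3: issue@5 deps=(None,3) exec_start@7 write@8

Answer: 3 5 4 7 8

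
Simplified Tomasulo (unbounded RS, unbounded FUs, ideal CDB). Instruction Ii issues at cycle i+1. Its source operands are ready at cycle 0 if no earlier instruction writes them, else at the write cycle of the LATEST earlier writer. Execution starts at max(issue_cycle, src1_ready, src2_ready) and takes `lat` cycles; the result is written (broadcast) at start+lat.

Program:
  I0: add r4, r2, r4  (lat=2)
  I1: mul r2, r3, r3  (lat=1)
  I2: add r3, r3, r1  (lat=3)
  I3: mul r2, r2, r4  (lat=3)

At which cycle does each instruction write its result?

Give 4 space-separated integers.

Answer: 3 3 6 7

Derivation:
I0 add r4: issue@1 deps=(None,None) exec_start@1 write@3
I1 mul r2: issue@2 deps=(None,None) exec_start@2 write@3
I2 add r3: issue@3 deps=(None,None) exec_start@3 write@6
I3 mul r2: issue@4 deps=(1,0) exec_start@4 write@7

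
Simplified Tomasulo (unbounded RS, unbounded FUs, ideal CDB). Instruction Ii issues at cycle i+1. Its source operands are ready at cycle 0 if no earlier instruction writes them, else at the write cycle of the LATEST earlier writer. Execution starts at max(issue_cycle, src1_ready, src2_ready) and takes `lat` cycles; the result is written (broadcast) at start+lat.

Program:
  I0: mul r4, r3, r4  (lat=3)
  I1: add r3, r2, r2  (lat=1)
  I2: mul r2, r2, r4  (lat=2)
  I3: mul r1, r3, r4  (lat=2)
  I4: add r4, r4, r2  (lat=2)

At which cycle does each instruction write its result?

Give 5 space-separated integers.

Answer: 4 3 6 6 8

Derivation:
I0 mul r4: issue@1 deps=(None,None) exec_start@1 write@4
I1 add r3: issue@2 deps=(None,None) exec_start@2 write@3
I2 mul r2: issue@3 deps=(None,0) exec_start@4 write@6
I3 mul r1: issue@4 deps=(1,0) exec_start@4 write@6
I4 add r4: issue@5 deps=(0,2) exec_start@6 write@8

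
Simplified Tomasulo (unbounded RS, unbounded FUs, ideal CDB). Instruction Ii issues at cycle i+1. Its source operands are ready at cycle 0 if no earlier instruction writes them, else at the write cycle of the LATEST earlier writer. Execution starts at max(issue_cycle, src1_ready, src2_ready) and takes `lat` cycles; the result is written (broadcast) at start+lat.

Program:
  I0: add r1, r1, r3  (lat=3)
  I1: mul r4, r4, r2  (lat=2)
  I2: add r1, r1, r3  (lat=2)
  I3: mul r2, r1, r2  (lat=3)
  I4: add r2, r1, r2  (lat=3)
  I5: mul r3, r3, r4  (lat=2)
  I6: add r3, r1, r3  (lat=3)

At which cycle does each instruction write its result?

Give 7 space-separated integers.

Answer: 4 4 6 9 12 8 11

Derivation:
I0 add r1: issue@1 deps=(None,None) exec_start@1 write@4
I1 mul r4: issue@2 deps=(None,None) exec_start@2 write@4
I2 add r1: issue@3 deps=(0,None) exec_start@4 write@6
I3 mul r2: issue@4 deps=(2,None) exec_start@6 write@9
I4 add r2: issue@5 deps=(2,3) exec_start@9 write@12
I5 mul r3: issue@6 deps=(None,1) exec_start@6 write@8
I6 add r3: issue@7 deps=(2,5) exec_start@8 write@11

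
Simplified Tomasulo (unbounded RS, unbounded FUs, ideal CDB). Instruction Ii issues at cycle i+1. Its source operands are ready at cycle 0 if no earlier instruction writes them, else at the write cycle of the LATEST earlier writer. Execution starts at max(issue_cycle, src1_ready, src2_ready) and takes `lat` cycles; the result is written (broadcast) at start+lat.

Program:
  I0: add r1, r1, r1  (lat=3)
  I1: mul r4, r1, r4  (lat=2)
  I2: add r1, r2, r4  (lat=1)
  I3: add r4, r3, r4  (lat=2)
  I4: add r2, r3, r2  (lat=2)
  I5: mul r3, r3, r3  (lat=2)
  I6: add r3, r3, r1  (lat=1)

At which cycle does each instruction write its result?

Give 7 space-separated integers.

I0 add r1: issue@1 deps=(None,None) exec_start@1 write@4
I1 mul r4: issue@2 deps=(0,None) exec_start@4 write@6
I2 add r1: issue@3 deps=(None,1) exec_start@6 write@7
I3 add r4: issue@4 deps=(None,1) exec_start@6 write@8
I4 add r2: issue@5 deps=(None,None) exec_start@5 write@7
I5 mul r3: issue@6 deps=(None,None) exec_start@6 write@8
I6 add r3: issue@7 deps=(5,2) exec_start@8 write@9

Answer: 4 6 7 8 7 8 9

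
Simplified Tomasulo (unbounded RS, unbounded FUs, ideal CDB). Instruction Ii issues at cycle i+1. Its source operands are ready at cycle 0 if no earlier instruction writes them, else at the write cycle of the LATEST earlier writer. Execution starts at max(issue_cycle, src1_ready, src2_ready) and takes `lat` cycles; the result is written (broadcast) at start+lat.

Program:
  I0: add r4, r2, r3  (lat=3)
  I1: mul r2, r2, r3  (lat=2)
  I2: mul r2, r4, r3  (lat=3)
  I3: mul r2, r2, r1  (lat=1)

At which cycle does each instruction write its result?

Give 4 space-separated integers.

I0 add r4: issue@1 deps=(None,None) exec_start@1 write@4
I1 mul r2: issue@2 deps=(None,None) exec_start@2 write@4
I2 mul r2: issue@3 deps=(0,None) exec_start@4 write@7
I3 mul r2: issue@4 deps=(2,None) exec_start@7 write@8

Answer: 4 4 7 8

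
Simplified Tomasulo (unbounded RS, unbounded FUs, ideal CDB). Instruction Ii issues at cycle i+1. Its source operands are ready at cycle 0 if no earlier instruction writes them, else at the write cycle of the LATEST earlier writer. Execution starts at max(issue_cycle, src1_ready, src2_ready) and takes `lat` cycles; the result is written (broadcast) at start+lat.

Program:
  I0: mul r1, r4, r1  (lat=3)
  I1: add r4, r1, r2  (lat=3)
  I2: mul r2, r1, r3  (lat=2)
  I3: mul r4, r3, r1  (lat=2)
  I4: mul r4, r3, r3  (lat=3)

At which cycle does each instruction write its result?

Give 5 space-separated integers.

Answer: 4 7 6 6 8

Derivation:
I0 mul r1: issue@1 deps=(None,None) exec_start@1 write@4
I1 add r4: issue@2 deps=(0,None) exec_start@4 write@7
I2 mul r2: issue@3 deps=(0,None) exec_start@4 write@6
I3 mul r4: issue@4 deps=(None,0) exec_start@4 write@6
I4 mul r4: issue@5 deps=(None,None) exec_start@5 write@8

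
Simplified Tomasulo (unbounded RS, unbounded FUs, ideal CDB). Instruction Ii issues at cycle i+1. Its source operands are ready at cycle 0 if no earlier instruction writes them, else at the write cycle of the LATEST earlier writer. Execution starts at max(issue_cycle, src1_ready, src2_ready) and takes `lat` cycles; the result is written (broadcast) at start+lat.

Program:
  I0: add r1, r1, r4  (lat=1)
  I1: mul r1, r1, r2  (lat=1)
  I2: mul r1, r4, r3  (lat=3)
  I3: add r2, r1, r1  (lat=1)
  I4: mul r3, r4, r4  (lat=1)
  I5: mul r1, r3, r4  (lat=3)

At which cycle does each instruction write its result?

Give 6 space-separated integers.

Answer: 2 3 6 7 6 9

Derivation:
I0 add r1: issue@1 deps=(None,None) exec_start@1 write@2
I1 mul r1: issue@2 deps=(0,None) exec_start@2 write@3
I2 mul r1: issue@3 deps=(None,None) exec_start@3 write@6
I3 add r2: issue@4 deps=(2,2) exec_start@6 write@7
I4 mul r3: issue@5 deps=(None,None) exec_start@5 write@6
I5 mul r1: issue@6 deps=(4,None) exec_start@6 write@9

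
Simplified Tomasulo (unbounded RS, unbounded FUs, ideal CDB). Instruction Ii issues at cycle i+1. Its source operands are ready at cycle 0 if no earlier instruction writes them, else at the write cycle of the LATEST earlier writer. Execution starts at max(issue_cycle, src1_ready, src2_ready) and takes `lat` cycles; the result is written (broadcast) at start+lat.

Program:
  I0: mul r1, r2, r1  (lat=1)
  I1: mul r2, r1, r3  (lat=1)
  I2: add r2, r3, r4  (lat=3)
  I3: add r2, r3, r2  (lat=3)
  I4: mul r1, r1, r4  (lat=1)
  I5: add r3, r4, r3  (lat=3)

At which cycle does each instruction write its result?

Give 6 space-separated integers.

I0 mul r1: issue@1 deps=(None,None) exec_start@1 write@2
I1 mul r2: issue@2 deps=(0,None) exec_start@2 write@3
I2 add r2: issue@3 deps=(None,None) exec_start@3 write@6
I3 add r2: issue@4 deps=(None,2) exec_start@6 write@9
I4 mul r1: issue@5 deps=(0,None) exec_start@5 write@6
I5 add r3: issue@6 deps=(None,None) exec_start@6 write@9

Answer: 2 3 6 9 6 9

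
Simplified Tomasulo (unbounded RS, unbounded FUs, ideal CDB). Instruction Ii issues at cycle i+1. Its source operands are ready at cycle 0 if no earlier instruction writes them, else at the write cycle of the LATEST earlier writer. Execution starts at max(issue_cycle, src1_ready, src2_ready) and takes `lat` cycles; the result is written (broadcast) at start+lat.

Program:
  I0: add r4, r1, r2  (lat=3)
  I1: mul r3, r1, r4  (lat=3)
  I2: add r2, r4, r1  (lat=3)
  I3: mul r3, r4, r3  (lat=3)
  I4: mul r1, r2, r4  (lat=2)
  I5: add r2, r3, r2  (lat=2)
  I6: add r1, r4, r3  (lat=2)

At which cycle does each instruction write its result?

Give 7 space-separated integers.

Answer: 4 7 7 10 9 12 12

Derivation:
I0 add r4: issue@1 deps=(None,None) exec_start@1 write@4
I1 mul r3: issue@2 deps=(None,0) exec_start@4 write@7
I2 add r2: issue@3 deps=(0,None) exec_start@4 write@7
I3 mul r3: issue@4 deps=(0,1) exec_start@7 write@10
I4 mul r1: issue@5 deps=(2,0) exec_start@7 write@9
I5 add r2: issue@6 deps=(3,2) exec_start@10 write@12
I6 add r1: issue@7 deps=(0,3) exec_start@10 write@12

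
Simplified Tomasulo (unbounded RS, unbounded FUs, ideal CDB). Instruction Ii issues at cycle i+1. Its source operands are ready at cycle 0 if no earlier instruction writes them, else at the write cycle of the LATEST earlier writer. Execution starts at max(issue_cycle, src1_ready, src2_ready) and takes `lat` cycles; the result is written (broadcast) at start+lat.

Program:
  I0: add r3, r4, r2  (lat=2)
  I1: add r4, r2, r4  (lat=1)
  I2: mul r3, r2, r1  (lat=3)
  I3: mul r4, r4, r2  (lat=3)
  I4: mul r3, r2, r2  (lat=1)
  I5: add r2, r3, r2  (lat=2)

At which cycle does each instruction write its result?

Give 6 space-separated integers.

I0 add r3: issue@1 deps=(None,None) exec_start@1 write@3
I1 add r4: issue@2 deps=(None,None) exec_start@2 write@3
I2 mul r3: issue@3 deps=(None,None) exec_start@3 write@6
I3 mul r4: issue@4 deps=(1,None) exec_start@4 write@7
I4 mul r3: issue@5 deps=(None,None) exec_start@5 write@6
I5 add r2: issue@6 deps=(4,None) exec_start@6 write@8

Answer: 3 3 6 7 6 8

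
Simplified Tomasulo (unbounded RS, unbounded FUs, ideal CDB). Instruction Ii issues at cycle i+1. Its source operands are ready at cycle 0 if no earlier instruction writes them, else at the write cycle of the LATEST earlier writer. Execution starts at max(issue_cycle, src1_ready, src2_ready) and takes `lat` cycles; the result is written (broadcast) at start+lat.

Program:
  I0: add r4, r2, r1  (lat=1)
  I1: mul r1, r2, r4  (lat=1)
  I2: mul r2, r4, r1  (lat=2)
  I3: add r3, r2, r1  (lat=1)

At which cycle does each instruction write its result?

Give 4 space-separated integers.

Answer: 2 3 5 6

Derivation:
I0 add r4: issue@1 deps=(None,None) exec_start@1 write@2
I1 mul r1: issue@2 deps=(None,0) exec_start@2 write@3
I2 mul r2: issue@3 deps=(0,1) exec_start@3 write@5
I3 add r3: issue@4 deps=(2,1) exec_start@5 write@6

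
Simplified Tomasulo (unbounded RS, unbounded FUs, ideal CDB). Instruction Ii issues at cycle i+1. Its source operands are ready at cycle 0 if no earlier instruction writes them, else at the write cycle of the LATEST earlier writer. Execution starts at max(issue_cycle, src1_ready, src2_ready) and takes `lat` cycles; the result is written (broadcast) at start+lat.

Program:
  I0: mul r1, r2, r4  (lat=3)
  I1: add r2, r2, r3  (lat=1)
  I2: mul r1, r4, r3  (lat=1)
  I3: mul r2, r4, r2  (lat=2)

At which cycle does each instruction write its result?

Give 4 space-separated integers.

Answer: 4 3 4 6

Derivation:
I0 mul r1: issue@1 deps=(None,None) exec_start@1 write@4
I1 add r2: issue@2 deps=(None,None) exec_start@2 write@3
I2 mul r1: issue@3 deps=(None,None) exec_start@3 write@4
I3 mul r2: issue@4 deps=(None,1) exec_start@4 write@6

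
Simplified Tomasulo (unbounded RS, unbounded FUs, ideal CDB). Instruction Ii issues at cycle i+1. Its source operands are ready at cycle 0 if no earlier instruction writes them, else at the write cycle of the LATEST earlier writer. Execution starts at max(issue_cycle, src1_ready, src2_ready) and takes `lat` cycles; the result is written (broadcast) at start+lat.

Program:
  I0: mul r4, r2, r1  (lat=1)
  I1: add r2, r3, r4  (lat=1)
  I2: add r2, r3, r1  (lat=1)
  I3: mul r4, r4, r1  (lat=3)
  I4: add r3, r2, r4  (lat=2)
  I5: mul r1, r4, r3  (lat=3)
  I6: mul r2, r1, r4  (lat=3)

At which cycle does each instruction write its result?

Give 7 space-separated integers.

I0 mul r4: issue@1 deps=(None,None) exec_start@1 write@2
I1 add r2: issue@2 deps=(None,0) exec_start@2 write@3
I2 add r2: issue@3 deps=(None,None) exec_start@3 write@4
I3 mul r4: issue@4 deps=(0,None) exec_start@4 write@7
I4 add r3: issue@5 deps=(2,3) exec_start@7 write@9
I5 mul r1: issue@6 deps=(3,4) exec_start@9 write@12
I6 mul r2: issue@7 deps=(5,3) exec_start@12 write@15

Answer: 2 3 4 7 9 12 15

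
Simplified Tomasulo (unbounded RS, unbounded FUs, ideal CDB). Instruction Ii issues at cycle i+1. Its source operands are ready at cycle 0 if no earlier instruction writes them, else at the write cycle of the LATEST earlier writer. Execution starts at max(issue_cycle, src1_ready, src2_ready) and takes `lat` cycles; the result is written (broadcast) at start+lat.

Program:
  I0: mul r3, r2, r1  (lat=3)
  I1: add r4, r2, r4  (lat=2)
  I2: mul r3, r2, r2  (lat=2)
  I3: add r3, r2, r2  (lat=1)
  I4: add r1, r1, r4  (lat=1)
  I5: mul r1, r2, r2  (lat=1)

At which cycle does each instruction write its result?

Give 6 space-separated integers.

I0 mul r3: issue@1 deps=(None,None) exec_start@1 write@4
I1 add r4: issue@2 deps=(None,None) exec_start@2 write@4
I2 mul r3: issue@3 deps=(None,None) exec_start@3 write@5
I3 add r3: issue@4 deps=(None,None) exec_start@4 write@5
I4 add r1: issue@5 deps=(None,1) exec_start@5 write@6
I5 mul r1: issue@6 deps=(None,None) exec_start@6 write@7

Answer: 4 4 5 5 6 7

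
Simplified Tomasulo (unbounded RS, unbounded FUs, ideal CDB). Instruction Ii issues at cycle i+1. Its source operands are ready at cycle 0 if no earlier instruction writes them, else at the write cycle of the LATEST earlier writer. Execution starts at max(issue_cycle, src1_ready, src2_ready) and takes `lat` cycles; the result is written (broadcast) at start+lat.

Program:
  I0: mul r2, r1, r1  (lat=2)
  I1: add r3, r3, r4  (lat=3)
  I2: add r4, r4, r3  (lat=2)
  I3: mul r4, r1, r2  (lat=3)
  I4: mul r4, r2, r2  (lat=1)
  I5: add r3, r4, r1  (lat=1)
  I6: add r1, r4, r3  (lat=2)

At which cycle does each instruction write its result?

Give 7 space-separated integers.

I0 mul r2: issue@1 deps=(None,None) exec_start@1 write@3
I1 add r3: issue@2 deps=(None,None) exec_start@2 write@5
I2 add r4: issue@3 deps=(None,1) exec_start@5 write@7
I3 mul r4: issue@4 deps=(None,0) exec_start@4 write@7
I4 mul r4: issue@5 deps=(0,0) exec_start@5 write@6
I5 add r3: issue@6 deps=(4,None) exec_start@6 write@7
I6 add r1: issue@7 deps=(4,5) exec_start@7 write@9

Answer: 3 5 7 7 6 7 9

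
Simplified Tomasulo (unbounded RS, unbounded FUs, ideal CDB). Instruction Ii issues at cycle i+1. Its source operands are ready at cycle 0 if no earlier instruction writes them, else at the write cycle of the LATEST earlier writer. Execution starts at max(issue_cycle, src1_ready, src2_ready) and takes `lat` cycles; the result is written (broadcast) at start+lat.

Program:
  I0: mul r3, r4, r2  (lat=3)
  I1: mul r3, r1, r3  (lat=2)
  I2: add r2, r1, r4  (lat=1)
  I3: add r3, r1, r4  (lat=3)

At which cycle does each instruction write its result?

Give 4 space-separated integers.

I0 mul r3: issue@1 deps=(None,None) exec_start@1 write@4
I1 mul r3: issue@2 deps=(None,0) exec_start@4 write@6
I2 add r2: issue@3 deps=(None,None) exec_start@3 write@4
I3 add r3: issue@4 deps=(None,None) exec_start@4 write@7

Answer: 4 6 4 7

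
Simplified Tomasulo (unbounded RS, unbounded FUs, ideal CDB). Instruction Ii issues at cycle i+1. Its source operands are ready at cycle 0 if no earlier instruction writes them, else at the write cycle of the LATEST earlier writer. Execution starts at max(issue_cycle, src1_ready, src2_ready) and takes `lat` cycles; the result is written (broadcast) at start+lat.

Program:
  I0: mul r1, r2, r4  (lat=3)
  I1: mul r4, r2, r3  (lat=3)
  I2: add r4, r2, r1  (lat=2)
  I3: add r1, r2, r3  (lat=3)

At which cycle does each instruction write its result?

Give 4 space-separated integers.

Answer: 4 5 6 7

Derivation:
I0 mul r1: issue@1 deps=(None,None) exec_start@1 write@4
I1 mul r4: issue@2 deps=(None,None) exec_start@2 write@5
I2 add r4: issue@3 deps=(None,0) exec_start@4 write@6
I3 add r1: issue@4 deps=(None,None) exec_start@4 write@7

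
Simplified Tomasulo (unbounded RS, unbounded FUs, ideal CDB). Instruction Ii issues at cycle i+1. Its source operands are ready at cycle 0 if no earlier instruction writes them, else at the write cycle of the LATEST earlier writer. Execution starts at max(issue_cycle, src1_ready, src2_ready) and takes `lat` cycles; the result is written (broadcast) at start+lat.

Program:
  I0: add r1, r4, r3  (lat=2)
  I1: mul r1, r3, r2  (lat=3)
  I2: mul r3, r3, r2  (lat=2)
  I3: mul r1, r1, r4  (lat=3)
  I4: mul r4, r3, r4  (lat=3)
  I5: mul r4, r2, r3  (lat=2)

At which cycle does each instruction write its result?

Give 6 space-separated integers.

Answer: 3 5 5 8 8 8

Derivation:
I0 add r1: issue@1 deps=(None,None) exec_start@1 write@3
I1 mul r1: issue@2 deps=(None,None) exec_start@2 write@5
I2 mul r3: issue@3 deps=(None,None) exec_start@3 write@5
I3 mul r1: issue@4 deps=(1,None) exec_start@5 write@8
I4 mul r4: issue@5 deps=(2,None) exec_start@5 write@8
I5 mul r4: issue@6 deps=(None,2) exec_start@6 write@8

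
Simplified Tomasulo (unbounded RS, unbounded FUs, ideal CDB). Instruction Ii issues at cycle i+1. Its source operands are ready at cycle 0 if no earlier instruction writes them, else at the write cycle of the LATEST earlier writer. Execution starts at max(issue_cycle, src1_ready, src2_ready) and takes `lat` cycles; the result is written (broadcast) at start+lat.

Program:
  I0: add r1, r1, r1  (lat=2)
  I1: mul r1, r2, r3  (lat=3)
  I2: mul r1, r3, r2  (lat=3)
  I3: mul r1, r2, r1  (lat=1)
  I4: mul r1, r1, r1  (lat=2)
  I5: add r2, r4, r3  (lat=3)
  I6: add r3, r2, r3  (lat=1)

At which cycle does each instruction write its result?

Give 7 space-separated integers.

I0 add r1: issue@1 deps=(None,None) exec_start@1 write@3
I1 mul r1: issue@2 deps=(None,None) exec_start@2 write@5
I2 mul r1: issue@3 deps=(None,None) exec_start@3 write@6
I3 mul r1: issue@4 deps=(None,2) exec_start@6 write@7
I4 mul r1: issue@5 deps=(3,3) exec_start@7 write@9
I5 add r2: issue@6 deps=(None,None) exec_start@6 write@9
I6 add r3: issue@7 deps=(5,None) exec_start@9 write@10

Answer: 3 5 6 7 9 9 10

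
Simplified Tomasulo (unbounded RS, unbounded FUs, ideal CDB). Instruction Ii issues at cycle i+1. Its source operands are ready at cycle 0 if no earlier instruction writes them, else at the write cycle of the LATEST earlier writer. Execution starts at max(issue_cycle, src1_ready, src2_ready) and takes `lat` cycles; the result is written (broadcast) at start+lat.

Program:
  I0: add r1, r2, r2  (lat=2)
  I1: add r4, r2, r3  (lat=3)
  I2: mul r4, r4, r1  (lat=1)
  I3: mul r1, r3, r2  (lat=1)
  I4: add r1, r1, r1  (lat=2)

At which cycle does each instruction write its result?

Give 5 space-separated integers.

Answer: 3 5 6 5 7

Derivation:
I0 add r1: issue@1 deps=(None,None) exec_start@1 write@3
I1 add r4: issue@2 deps=(None,None) exec_start@2 write@5
I2 mul r4: issue@3 deps=(1,0) exec_start@5 write@6
I3 mul r1: issue@4 deps=(None,None) exec_start@4 write@5
I4 add r1: issue@5 deps=(3,3) exec_start@5 write@7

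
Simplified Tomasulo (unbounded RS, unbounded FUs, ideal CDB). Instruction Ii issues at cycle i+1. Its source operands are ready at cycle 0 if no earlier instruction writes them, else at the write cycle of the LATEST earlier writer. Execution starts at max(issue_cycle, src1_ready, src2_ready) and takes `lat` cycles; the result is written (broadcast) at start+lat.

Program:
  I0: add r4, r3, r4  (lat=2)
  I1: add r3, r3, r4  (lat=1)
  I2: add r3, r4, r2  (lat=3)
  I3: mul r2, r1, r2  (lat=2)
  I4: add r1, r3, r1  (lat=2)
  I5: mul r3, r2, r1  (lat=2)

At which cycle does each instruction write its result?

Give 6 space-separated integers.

I0 add r4: issue@1 deps=(None,None) exec_start@1 write@3
I1 add r3: issue@2 deps=(None,0) exec_start@3 write@4
I2 add r3: issue@3 deps=(0,None) exec_start@3 write@6
I3 mul r2: issue@4 deps=(None,None) exec_start@4 write@6
I4 add r1: issue@5 deps=(2,None) exec_start@6 write@8
I5 mul r3: issue@6 deps=(3,4) exec_start@8 write@10

Answer: 3 4 6 6 8 10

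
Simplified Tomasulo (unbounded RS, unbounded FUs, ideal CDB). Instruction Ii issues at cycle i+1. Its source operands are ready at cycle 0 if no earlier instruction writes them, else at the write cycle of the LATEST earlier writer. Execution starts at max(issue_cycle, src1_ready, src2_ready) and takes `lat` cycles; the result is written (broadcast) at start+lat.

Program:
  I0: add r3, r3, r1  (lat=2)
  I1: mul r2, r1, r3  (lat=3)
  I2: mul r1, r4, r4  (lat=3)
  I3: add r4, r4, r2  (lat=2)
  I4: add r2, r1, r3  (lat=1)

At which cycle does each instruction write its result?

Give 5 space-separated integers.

I0 add r3: issue@1 deps=(None,None) exec_start@1 write@3
I1 mul r2: issue@2 deps=(None,0) exec_start@3 write@6
I2 mul r1: issue@3 deps=(None,None) exec_start@3 write@6
I3 add r4: issue@4 deps=(None,1) exec_start@6 write@8
I4 add r2: issue@5 deps=(2,0) exec_start@6 write@7

Answer: 3 6 6 8 7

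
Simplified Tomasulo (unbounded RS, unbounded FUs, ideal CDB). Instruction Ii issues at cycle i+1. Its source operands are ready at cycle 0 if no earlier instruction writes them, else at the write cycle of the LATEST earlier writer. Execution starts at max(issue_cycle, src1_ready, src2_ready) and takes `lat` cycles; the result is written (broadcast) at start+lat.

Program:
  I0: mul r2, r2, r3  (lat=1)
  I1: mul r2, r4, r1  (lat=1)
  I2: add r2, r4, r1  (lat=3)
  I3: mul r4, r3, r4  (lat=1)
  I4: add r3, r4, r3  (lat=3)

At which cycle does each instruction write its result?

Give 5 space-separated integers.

I0 mul r2: issue@1 deps=(None,None) exec_start@1 write@2
I1 mul r2: issue@2 deps=(None,None) exec_start@2 write@3
I2 add r2: issue@3 deps=(None,None) exec_start@3 write@6
I3 mul r4: issue@4 deps=(None,None) exec_start@4 write@5
I4 add r3: issue@5 deps=(3,None) exec_start@5 write@8

Answer: 2 3 6 5 8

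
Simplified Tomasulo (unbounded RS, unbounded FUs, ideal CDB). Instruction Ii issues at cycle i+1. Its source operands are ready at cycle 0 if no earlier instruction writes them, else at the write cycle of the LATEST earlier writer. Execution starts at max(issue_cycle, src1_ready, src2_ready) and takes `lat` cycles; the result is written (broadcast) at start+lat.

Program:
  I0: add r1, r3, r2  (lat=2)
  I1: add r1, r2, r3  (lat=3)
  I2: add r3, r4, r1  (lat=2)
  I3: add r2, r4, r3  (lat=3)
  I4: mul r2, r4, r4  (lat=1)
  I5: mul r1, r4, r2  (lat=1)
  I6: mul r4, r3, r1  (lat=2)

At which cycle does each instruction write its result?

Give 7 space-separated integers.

I0 add r1: issue@1 deps=(None,None) exec_start@1 write@3
I1 add r1: issue@2 deps=(None,None) exec_start@2 write@5
I2 add r3: issue@3 deps=(None,1) exec_start@5 write@7
I3 add r2: issue@4 deps=(None,2) exec_start@7 write@10
I4 mul r2: issue@5 deps=(None,None) exec_start@5 write@6
I5 mul r1: issue@6 deps=(None,4) exec_start@6 write@7
I6 mul r4: issue@7 deps=(2,5) exec_start@7 write@9

Answer: 3 5 7 10 6 7 9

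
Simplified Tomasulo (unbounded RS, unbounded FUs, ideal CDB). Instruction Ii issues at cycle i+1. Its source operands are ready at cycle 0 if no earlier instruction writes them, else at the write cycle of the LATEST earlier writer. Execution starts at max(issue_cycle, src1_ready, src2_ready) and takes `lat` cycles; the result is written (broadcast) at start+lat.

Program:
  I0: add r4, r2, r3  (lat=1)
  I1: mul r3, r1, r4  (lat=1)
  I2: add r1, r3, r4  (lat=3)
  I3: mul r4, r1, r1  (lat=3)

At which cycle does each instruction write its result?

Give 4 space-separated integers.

I0 add r4: issue@1 deps=(None,None) exec_start@1 write@2
I1 mul r3: issue@2 deps=(None,0) exec_start@2 write@3
I2 add r1: issue@3 deps=(1,0) exec_start@3 write@6
I3 mul r4: issue@4 deps=(2,2) exec_start@6 write@9

Answer: 2 3 6 9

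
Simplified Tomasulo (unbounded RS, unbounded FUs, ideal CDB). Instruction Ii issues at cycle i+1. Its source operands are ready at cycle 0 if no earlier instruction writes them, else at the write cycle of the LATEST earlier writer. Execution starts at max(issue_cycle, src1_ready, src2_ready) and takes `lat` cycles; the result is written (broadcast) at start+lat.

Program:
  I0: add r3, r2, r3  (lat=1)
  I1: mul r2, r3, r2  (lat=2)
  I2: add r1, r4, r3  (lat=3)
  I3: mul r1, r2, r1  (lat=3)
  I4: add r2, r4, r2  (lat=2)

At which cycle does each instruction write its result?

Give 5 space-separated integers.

Answer: 2 4 6 9 7

Derivation:
I0 add r3: issue@1 deps=(None,None) exec_start@1 write@2
I1 mul r2: issue@2 deps=(0,None) exec_start@2 write@4
I2 add r1: issue@3 deps=(None,0) exec_start@3 write@6
I3 mul r1: issue@4 deps=(1,2) exec_start@6 write@9
I4 add r2: issue@5 deps=(None,1) exec_start@5 write@7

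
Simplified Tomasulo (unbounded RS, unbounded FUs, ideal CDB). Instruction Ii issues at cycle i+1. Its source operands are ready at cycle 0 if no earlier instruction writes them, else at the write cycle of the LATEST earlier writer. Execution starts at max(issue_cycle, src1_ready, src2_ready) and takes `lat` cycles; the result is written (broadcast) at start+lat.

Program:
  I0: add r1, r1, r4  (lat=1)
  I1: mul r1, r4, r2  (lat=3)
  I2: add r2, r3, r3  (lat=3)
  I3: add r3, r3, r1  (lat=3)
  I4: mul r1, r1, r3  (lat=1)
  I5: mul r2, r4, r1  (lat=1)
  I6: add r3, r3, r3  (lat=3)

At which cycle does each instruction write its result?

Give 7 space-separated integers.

I0 add r1: issue@1 deps=(None,None) exec_start@1 write@2
I1 mul r1: issue@2 deps=(None,None) exec_start@2 write@5
I2 add r2: issue@3 deps=(None,None) exec_start@3 write@6
I3 add r3: issue@4 deps=(None,1) exec_start@5 write@8
I4 mul r1: issue@5 deps=(1,3) exec_start@8 write@9
I5 mul r2: issue@6 deps=(None,4) exec_start@9 write@10
I6 add r3: issue@7 deps=(3,3) exec_start@8 write@11

Answer: 2 5 6 8 9 10 11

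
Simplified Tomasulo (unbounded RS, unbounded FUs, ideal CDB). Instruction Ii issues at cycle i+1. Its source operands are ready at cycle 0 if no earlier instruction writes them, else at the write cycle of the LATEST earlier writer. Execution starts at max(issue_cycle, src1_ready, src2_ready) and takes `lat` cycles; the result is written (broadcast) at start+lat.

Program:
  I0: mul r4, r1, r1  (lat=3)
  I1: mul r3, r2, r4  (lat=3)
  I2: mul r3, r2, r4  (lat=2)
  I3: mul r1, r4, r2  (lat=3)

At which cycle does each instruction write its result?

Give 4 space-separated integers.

Answer: 4 7 6 7

Derivation:
I0 mul r4: issue@1 deps=(None,None) exec_start@1 write@4
I1 mul r3: issue@2 deps=(None,0) exec_start@4 write@7
I2 mul r3: issue@3 deps=(None,0) exec_start@4 write@6
I3 mul r1: issue@4 deps=(0,None) exec_start@4 write@7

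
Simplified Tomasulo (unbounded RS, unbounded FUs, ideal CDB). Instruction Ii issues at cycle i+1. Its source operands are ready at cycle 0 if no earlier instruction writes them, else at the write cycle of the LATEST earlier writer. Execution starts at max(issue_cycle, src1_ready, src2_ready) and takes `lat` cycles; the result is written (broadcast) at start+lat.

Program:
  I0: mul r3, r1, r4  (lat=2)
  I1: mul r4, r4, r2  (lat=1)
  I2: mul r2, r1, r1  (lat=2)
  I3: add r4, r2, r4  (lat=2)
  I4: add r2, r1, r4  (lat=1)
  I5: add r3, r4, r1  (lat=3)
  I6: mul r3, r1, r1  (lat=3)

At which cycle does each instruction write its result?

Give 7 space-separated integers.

Answer: 3 3 5 7 8 10 10

Derivation:
I0 mul r3: issue@1 deps=(None,None) exec_start@1 write@3
I1 mul r4: issue@2 deps=(None,None) exec_start@2 write@3
I2 mul r2: issue@3 deps=(None,None) exec_start@3 write@5
I3 add r4: issue@4 deps=(2,1) exec_start@5 write@7
I4 add r2: issue@5 deps=(None,3) exec_start@7 write@8
I5 add r3: issue@6 deps=(3,None) exec_start@7 write@10
I6 mul r3: issue@7 deps=(None,None) exec_start@7 write@10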